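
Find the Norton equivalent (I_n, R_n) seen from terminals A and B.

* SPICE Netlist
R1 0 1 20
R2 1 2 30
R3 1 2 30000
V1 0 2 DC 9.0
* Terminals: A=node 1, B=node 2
Find the Thévenin equivalent first; then I_n = V_th/R_th and R_n = R_th.
Step 1 — V_th is the open-circuit voltage V_A - V_B (nothing connected across the terminals).
Nodal analysis, taking node 2 as the 0 V reference.
Source V1 fixes V_0 = 9 V.
KCL at each unknown node (sum of currents leaving = 0; resistances in Ω):
  Node 1: (V_1 - 9)/20 + (V_1 - 0)/30 + (V_1 - 0)/30000 = 0
Collecting terms: 0.08337 × V_1 = 0.45  =>  V_1 = 5.398 V
V_th = V_1 - V_2 = 5.398 - 0 = 5.398 V
Step 2 — R_th: zero the source — replace V1 by a short circuit (node 2 merges into node 0) — and find the resistance seen between A (node 1) and B (node 0).
Reduce the network between node 1 (A) and node 0 (B) by series/parallel combination:
  Rp1 = R1 ‖ R2 ‖ R3 (parallel, all between nodes 0 and 1) = 1/(1/20 + 1/30 + 1/30000) = 12 Ω
R_th = 12 Ω
I_n = V_th/R_th = 5.398/12 = 0.45 A, and R_n = R_th = 12 Ω

Final answer: I_n = 0.45 A, R_n = 12 Ω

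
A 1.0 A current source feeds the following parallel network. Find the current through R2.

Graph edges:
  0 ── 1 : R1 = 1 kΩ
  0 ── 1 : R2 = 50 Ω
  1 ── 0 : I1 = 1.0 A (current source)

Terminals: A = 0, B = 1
All resistors sit directly between nodes 0 and 1, so they are in parallel and share one voltage V; the full source current 1 A splits among them.
1/R_par = 1/1000 + 1/50 = 0.021 S  =>  R_par = 47.62 Ω
V = I × R_par = 1 × 47.62 = 47.62 V
I_R2 = V/R2 = 47.62/50 = 0.9524 A

Final answer: 0.9524 A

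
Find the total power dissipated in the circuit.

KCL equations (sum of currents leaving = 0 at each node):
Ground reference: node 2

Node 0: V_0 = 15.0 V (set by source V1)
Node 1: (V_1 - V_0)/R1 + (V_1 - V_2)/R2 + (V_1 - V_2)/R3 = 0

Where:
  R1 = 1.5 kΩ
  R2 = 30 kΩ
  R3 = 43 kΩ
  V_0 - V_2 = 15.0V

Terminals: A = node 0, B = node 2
Nodal analysis, taking node 2 as the 0 V reference.
Source V1 fixes V_0 = 15 V.
KCL at each unknown node (sum of currents leaving = 0; resistances in Ω):
  Node 1: (V_1 - 15)/1500 + (V_1 - 0)/30000 + (V_1 - 0)/43000 = 0
Collecting terms: 0.0007233 × V_1 = 0.01  =>  V_1 = 13.83 V
Power in each resistor, P = (ΔV)²/R:
  P_R1 = (15 - 13.83)²/1500 = 0.0009183 W
  P_R2 = (13.83 - 0)²/30000 = 0.006372 W
  P_R3 = (13.83 - 0)²/43000 = 0.004446 W
P_total = P_R1 + P_R2 + P_R3 = 0.01174 W

Final answer: 0.01174 W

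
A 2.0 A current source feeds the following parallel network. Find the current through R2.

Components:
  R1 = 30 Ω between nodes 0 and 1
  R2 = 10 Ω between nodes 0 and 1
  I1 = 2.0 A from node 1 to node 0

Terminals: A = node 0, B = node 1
All resistors sit directly between nodes 0 and 1, so they are in parallel and share one voltage V; the full source current 2 A splits among them.
1/R_par = 1/30 + 1/10 = 0.1333 S  =>  R_par = 7.5 Ω
V = I × R_par = 2 × 7.5 = 15 V
I_R2 = V/R2 = 15/10 = 1.5 A

Final answer: 1.5 A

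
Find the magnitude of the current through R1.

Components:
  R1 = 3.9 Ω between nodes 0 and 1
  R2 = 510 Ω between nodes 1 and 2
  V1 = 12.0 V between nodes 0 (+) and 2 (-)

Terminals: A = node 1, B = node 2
Nodal analysis, taking node 2 as the 0 V reference.
Source V1 fixes V_0 = 12 V.
KCL at each unknown node (sum of currents leaving = 0; resistances in Ω):
  Node 1: (V_1 - 12)/3.9 + (V_1 - 0)/510 = 0
Collecting terms: 0.2584 × V_1 = 3.077  =>  V_1 = 11.91 V
I_R1 = (V_0 - V_1)/R1 = (12 - 11.91)/3.9 = 0.02335 A
|I_R1| = 0.02335 A

Final answer: |I_R1| = 0.02335 A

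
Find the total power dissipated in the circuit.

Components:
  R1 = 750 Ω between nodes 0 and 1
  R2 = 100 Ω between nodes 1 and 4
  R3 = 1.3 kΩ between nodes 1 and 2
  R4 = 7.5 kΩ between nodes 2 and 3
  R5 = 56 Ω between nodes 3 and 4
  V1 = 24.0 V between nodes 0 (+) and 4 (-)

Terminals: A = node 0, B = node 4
Nodal analysis, taking node 4 as the 0 V reference.
Source V1 fixes V_0 = 24 V.
KCL at each unknown node (sum of currents leaving = 0; resistances in Ω):
  Node 1: (V_1 - 24)/750 + (V_1 - 0)/100 + (V_1 - V_2)/1300 = 0
  Node 2: (V_2 - V_1)/1300 + (V_2 - V_3)/7500 = 0
  Node 3: (V_3 - V_2)/7500 + (V_3 - 0)/56 = 0
Collecting terms (coefficients in siemens):
  0.0121·V_1 - 0.0007692·V_2 = 0.032
  0.0009026·V_2 - 0.0007692·V_1 - 0.0001333·V_3 = 0
  0.01799·V_3 - 0.0001333·V_2 = 0
Solving these 3 simultaneous equations (Gaussian elimination) gives:
  V_1 = 2.796 V, V_2 = 2.385 V, V_3 = 0.01768 V
Power in each resistor, P = (ΔV)²/R:
  P_R1 = (24 - 2.796)²/750 = 0.5995 W
  P_R2 = (2.796 - 0)²/100 = 0.07816 W
  P_R3 = (2.796 - 2.385)²/1300 = 0.0001296 W
  P_R4 = (2.385 - 0.01768)²/7500 = 0.0007474 W
  P_R5 = (0.01768 - 0)²/56 = 0.000005581 W
P_total = P_R1 + P_R2 + P_R3 + P_R4 + P_R5 = 0.6785 W

Final answer: 0.6785 W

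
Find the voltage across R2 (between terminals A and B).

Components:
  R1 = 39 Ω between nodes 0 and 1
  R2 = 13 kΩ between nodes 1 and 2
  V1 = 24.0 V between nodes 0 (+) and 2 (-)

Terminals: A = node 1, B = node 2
R1 and R2 are in series across V1 (node 0 → node 1 → node 2), and the output A–B is taken across R2, so this is a voltage divider.
Series current: I = V1/(R1 + R2) = 24/(39 + 13000) = 24/13040 = 0.001841 A
V_R2 = I × R2 = V1 × R2/(R1 + R2) = 24 × 13000/13040 = 23.93 V

Final answer: 23.93 V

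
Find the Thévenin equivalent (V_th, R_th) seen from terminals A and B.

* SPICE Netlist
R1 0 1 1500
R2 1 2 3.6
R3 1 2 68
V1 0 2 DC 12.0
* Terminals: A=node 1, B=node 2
Step 1 — V_th is the open-circuit voltage V_A - V_B (nothing connected across the terminals).
Nodal analysis, taking node 2 as the 0 V reference.
Source V1 fixes V_0 = 12 V.
KCL at each unknown node (sum of currents leaving = 0; resistances in Ω):
  Node 1: (V_1 - 12)/1500 + (V_1 - 0)/3.6 + (V_1 - 0)/68 = 0
Collecting terms: 0.2932 × V_1 = 0.008  =>  V_1 = 0.02729 V
V_th = V_1 - V_2 = 0.02729 - 0 = 0.02729 V
Step 2 — R_th: zero the source — replace V1 by a short circuit (node 2 merges into node 0) — and find the resistance seen between A (node 1) and B (node 0).
Reduce the network between node 1 (A) and node 0 (B) by series/parallel combination:
  Rp1 = R1 ‖ R2 ‖ R3 (parallel, all between nodes 0 and 1) = 1/(1/1500 + 1/3.6 + 1/68) = 3.411 Ω
R_th = 3.411 Ω

Final answer: V_th = 0.02729 V, R_th = 3.411 Ω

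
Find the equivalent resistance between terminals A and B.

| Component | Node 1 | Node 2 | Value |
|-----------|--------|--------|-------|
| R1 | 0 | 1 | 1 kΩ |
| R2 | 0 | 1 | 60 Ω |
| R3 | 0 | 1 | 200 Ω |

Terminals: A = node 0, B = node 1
Reduce the network between node 0 (A) and node 1 (B) by series/parallel combination:
  Rp1 = R1 ‖ R2 ‖ R3 (parallel, all between nodes 0 and 1) = 1/(1/1000 + 1/60 + 1/200) = 44.12 Ω
R_eq = 44.12 Ω

Final answer: 44.12 Ω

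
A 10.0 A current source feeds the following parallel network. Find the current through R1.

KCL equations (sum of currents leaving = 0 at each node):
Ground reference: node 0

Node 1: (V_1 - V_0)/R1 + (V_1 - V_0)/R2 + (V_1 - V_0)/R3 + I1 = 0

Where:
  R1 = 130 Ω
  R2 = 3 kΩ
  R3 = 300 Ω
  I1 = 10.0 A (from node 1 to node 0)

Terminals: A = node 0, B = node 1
All resistors sit directly between nodes 0 and 1, so they are in parallel and share one voltage V; the full source current 10 A splits among them.
1/R_par = 1/130 + 1/3000 + 1/300 = 0.01136 S  =>  R_par = 88.04 Ω
V = I × R_par = 10 × 88.04 = 880.4 V
I_R1 = V/R1 = 880.4/130 = 6.772 A

Final answer: 6.772 A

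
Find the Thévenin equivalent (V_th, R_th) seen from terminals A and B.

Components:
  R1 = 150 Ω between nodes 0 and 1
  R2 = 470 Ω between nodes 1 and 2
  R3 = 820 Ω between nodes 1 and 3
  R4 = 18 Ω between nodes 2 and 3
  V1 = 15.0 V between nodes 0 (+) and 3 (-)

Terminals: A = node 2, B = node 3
Step 1 — V_th is the open-circuit voltage V_A - V_B (nothing connected across the terminals).
Nodal analysis, taking node 3 as the 0 V reference.
Source V1 fixes V_0 = 15 V.
KCL at each unknown node (sum of currents leaving = 0; resistances in Ω):
  Node 1: (V_1 - 15)/150 + (V_1 - V_2)/470 + (V_1 - 0)/820 = 0
  Node 2: (V_2 - V_1)/470 + (V_2 - 0)/18 = 0
Collecting terms (coefficients in siemens):
  0.01001·V_1 - 0.002128·V_2 = 0.1
  0.05768·V_2 - 0.002128·V_1 = 0
Determinant D = (0.01001)(0.05768) - (-0.002128)(-0.002128) = 0.0005731
V_1 = [(0.1)(0.05768) - (-0.002128)(0)]/D = 10.07 V
V_2 = [(0.01001)(0) - (0.1)(-0.002128)]/D = 0.3713 V
V_th = V_2 - V_3 = 0.3713 - 0 = 0.3713 V
Step 2 — R_th: zero the source — replace V1 by a short circuit (node 3 merges into node 0) — and find the resistance seen between A (node 2) and B (node 0).
Reduce the network between node 2 (A) and node 0 (B) by series/parallel combination:
  Rp1 = R1 ‖ R3 (parallel, both between nodes 0 and 1) = 1/(1/150 + 1/820) = 126.8 Ω
  Rs1 = R2 + Rp1 (series, joined only at node 1) = 470 + 126.8 = 596.8 Ω
  Rp2 = R4 ‖ Rs1 (parallel, both between nodes 0 and 2) = 1/(1/18 + 1/596.8) = 17.47 Ω
R_th = 17.47 Ω

Final answer: V_th = 0.3713 V, R_th = 17.47 Ω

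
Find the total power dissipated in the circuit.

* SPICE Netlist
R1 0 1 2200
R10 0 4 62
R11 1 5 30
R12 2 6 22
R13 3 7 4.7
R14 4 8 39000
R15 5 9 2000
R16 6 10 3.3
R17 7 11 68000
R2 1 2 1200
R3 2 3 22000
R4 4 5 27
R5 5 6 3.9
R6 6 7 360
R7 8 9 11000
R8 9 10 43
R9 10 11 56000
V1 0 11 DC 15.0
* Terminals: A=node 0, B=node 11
Nodal analysis, taking node 11 as the 0 V reference.
Source V1 fixes V_0 = 15 V.
KCL at each unknown node (sum of currents leaving = 0; resistances in Ω):
  Node 1: (V_1 - 15)/2200 + (V_1 - V_2)/1200 + (V_1 - V_5)/30 = 0
  Node 2: (V_2 - V_1)/1200 + (V_2 - V_3)/22000 + (V_2 - V_6)/22 = 0
  Node 3: (V_3 - V_2)/22000 + (V_3 - V_7)/4.7 = 0
  Node 4: (V_4 - V_5)/27 + (V_4 - 15)/62 + (V_4 - V_8)/39000 = 0
  Node 5: (V_5 - V_4)/27 + (V_5 - V_6)/3.9 + (V_5 - V_1)/30 + (V_5 - V_9)/2000 = 0
  Node 6: (V_6 - V_5)/3.9 + (V_6 - V_7)/360 + (V_6 - V_2)/22 + (V_6 - V_10)/3.3 = 0
  Node 7: (V_7 - V_6)/360 + (V_7 - V_3)/4.7 + (V_7 - 0)/68000 = 0
  Node 8: (V_8 - V_9)/11000 + (V_8 - V_4)/39000 = 0
  Node 9: (V_9 - V_8)/11000 + (V_9 - V_10)/43 + (V_9 - V_5)/2000 = 0
  Node 10: (V_10 - V_9)/43 + (V_10 - 0)/56000 + (V_10 - V_6)/3.3 = 0
Collecting terms (coefficients in siemens):
  0.03462·V_1 - 0.0008333·V_2 - 0.03333·V_5 = 0.006818
  0.04633·V_2 - 0.0008333·V_1 - 0.00004545·V_3 - 0.04545·V_6 = 0
  0.2128·V_3 - 0.00004545·V_2 - 0.2128·V_7 = 0
  0.05319·V_4 - 0.03704·V_5 - 0.00002564·V_8 = 0.2419
  0.3273·V_5 - 0.03333·V_1 - 0.03704·V_4 - 0.2564·V_6 - 0.0005·V_9 = 0
  0.6077·V_6 - 0.04545·V_2 - 0.2564·V_5 - 0.002778·V_7 - 0.303·V_10 = 0
  0.2156·V_7 - 0.2128·V_3 - 0.002778·V_6 = 0
  0.0001166·V_8 - 0.00002564·V_4 - 0.00009091·V_9 = 0
  0.02385·V_9 - 0.0005·V_5 - 0.00009091·V_8 - 0.02326·V_10 = 0
  0.3263·V_10 - 0.303·V_6 - 0.02326·V_9 = 0
Solving these 10 simultaneous equations (Gaussian elimination) gives:
  V_1 = 14.96 V, V_2 = 14.96 V, V_3 = 14.88 V, V_4 = 14.97 V
  V_5 = 14.96 V, V_6 = 14.96 V, V_7 = 14.88 V, V_8 = 14.96 V
  V_9 = 14.96 V, V_10 = 14.96 V
Power in each resistor, P = (ΔV)²/R:
  P_R1 = (15 - 14.96)²/2200 = 0.0000007668 W
  P_R2 = (14.96 - 14.96)²/1200 = 0.000000004855 W
  P_R3 = (14.96 - 14.88)²/22000 = 0.0000002727 W
  P_R4 = (14.97 - 14.96)²/27 = 0.000005886 W
  P_R5 = (14.96 - 14.96)²/3.9 = 0.0000009069 W
  P_R6 = (14.96 - 14.88)²/360 = 0.00001669 W
  P_R7 = (14.96 - 14.96)²/11000 = 0.000000001029 W
  P_R8 = (14.96 - 14.96)²/43 = 0.0000000001169 W
  P_R9 = (14.96 - 0)²/56000 = 0.003994 W
  P_R10 = (15 - 14.97)²/62 = 0.00001353 W
  P_R11 = (14.96 - 14.96)²/30 = 0.000000008325 W
  P_R12 = (14.96 - 14.96)²/22 = 0.00000000005012 W
  P_R13 = (14.88 - 14.88)²/4.7 = 0.00000000005826 W
  P_R14 = (14.97 - 14.96)²/39000 = 0.000000003648 W
  P_R15 = (14.96 - 14.96)²/2000 = 0.000000003606 W
  P_R16 = (14.96 - 14.96)²/3.3 = 0.0000002325 W
  P_R17 = (14.88 - 0)²/68000 = 0.003256 W
P_total = P_R1 + P_R2 + P_R3 + P_R4 + P_R5 + P_R6 + P_R7 + P_R8 + P_R9 + P_R10 + P_R11 + P_R12 + P_R13 + P_R14 + P_R15 + P_R16 + P_R17 = 0.007288 W

Final answer: 0.007288 W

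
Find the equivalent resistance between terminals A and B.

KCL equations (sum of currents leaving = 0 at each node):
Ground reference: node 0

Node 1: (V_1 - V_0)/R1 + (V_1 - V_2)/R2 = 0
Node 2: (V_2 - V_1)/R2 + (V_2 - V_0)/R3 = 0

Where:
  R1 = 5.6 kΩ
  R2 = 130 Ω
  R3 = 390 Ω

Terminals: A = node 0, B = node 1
Reduce the network between node 0 (A) and node 1 (B) by series/parallel combination:
  Rs1 = R3 + R2 (series, joined only at node 2) = 390 + 130 = 520 Ω
  Rp1 = R1 ‖ Rs1 (parallel, both between nodes 0 and 1) = 1/(1/5600 + 1/520) = 475.8 Ω
R_eq = 475.8 Ω

Final answer: 475.8 Ω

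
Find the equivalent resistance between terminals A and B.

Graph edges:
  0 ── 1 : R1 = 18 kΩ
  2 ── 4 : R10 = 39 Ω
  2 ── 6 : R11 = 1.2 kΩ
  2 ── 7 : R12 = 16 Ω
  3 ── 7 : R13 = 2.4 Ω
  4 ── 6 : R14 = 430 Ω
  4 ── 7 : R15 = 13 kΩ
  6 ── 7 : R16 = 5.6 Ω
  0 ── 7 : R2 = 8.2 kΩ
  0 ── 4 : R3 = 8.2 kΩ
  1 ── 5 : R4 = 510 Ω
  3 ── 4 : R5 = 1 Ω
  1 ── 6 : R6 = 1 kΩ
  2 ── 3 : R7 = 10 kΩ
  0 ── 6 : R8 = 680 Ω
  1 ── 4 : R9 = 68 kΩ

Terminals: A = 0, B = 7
The network is not a plain series/parallel combination. Inject a 1 A test current into terminal A (node 0) and return it from terminal B (node 7); then R_eq = V_A / (1 A).
Nodal analysis, taking node 7 as the 0 V reference.
Current source I_test pushes 1 A into node 0 and draws it out of node 7.
KCL at each unknown node (sum of currents leaving = 0; resistances in Ω):
  Node 0: (V_0 - V_1)/18000 + (V_0 - 0)/8200 + (V_0 - V_4)/8200 + (V_0 - V_6)/680 - 1 = 0
  Node 1: (V_1 - V_0)/18000 + (V_1 - V_5)/510 + (V_1 - V_6)/1000 + (V_1 - V_4)/68000 = 0
  Node 2: (V_2 - V_3)/10000 + (V_2 - V_4)/39 + (V_2 - V_6)/1200 + (V_2 - 0)/16 = 0
  Node 3: (V_3 - V_2)/10000 + (V_3 - V_4)/1 + (V_3 - 0)/2.4 = 0
  Node 4: (V_4 - V_0)/8200 + (V_4 - V_1)/68000 + (V_4 - V_2)/39 + (V_4 - V_3)/1 + (V_4 - V_6)/430 + (V_4 - 0)/13000 = 0
  Node 5: (V_5 - V_1)/510 = 0
  Node 6: (V_6 - V_0)/680 + (V_6 - V_1)/1000 + (V_6 - V_2)/1200 + (V_6 - V_4)/430 + (V_6 - 0)/5.6 = 0
Collecting terms (coefficients in siemens):
  0.00177·V_0 - 0.00005556·V_1 - 0.000122·V_4 - 0.001471·V_6 = 1
  0.003031·V_1 - 0.00005556·V_0 - 0.00001471·V_4 - 0.001961·V_5 - 0.001·V_6 = 0
  0.08907·V_2 - 0.0001·V_3 - 0.02564·V_4 - 0.0008333·V_6 = 0
  1.417·V_3 - 0.0001·V_2 - 1·V_4 = 0
  1.028·V_4 - 0.000122·V_0 - 0.00001471·V_1 - 0.02564·V_2 - 1·V_3 - 0.002326·V_6 = 0
  0.001961·V_5 - 0.001961·V_1 = 0
  0.1842·V_6 - 0.001471·V_0 - 0.001·V_1 - 0.0008333·V_2 - 0.002326·V_4 = 0
Solving these 7 simultaneous equations (Gaussian elimination) gives:
  V_0 = 570 V, V_1 = 34.02 V, V_2 = 0.1197 V, V_3 = 0.1842 V
  V_4 = 0.2609 V, V_5 = 34.02 V, V_6 = 4.739 V
R_eq = V_0 / 1 A = 570 Ω

Final answer: 570 Ω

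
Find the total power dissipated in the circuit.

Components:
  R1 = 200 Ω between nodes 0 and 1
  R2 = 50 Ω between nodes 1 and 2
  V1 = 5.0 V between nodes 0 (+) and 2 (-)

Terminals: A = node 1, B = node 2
Nodal analysis, taking node 2 as the 0 V reference.
Source V1 fixes V_0 = 5 V.
KCL at each unknown node (sum of currents leaving = 0; resistances in Ω):
  Node 1: (V_1 - 5)/200 + (V_1 - 0)/50 = 0
Collecting terms: 0.025 × V_1 = 0.025  =>  V_1 = 1 V
Power in each resistor, P = (ΔV)²/R:
  P_R1 = (5 - 1)²/200 = 0.08 W
  P_R2 = (1 - 0)²/50 = 0.02 W
P_total = P_R1 + P_R2 = 0.1 W

Final answer: 0.1 W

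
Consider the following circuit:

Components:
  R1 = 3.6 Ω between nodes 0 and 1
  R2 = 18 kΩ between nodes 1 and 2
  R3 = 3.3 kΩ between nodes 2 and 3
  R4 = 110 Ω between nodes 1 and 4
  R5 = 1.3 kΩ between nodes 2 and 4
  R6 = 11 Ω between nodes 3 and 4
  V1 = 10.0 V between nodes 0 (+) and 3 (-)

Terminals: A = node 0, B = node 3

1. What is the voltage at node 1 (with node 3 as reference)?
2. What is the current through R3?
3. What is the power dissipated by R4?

Nodal analysis, taking node 3 as the 0 V reference.
Source V1 fixes V_0 = 10 V.
KCL at each unknown node (sum of currents leaving = 0; resistances in Ω):
  Node 1: (V_1 - 10)/3.6 + (V_1 - V_2)/18000 + (V_1 - V_4)/110 = 0
  Node 2: (V_2 - V_1)/18000 + (V_2 - 0)/3300 + (V_2 - V_4)/1300 = 0
  Node 4: (V_4 - V_1)/110 + (V_4 - V_2)/1300 + (V_4 - 0)/11 = 0
Collecting terms (coefficients in siemens):
  0.2869·V_1 - 0.00005556·V_2 - 0.009091·V_4 = 2.778
  0.001128·V_2 - 0.00005556·V_1 - 0.0007692·V_4 = 0
  0.1008·V_4 - 0.009091·V_1 - 0.0007692·V_2 = 0
Solving these 3 simultaneous equations (Gaussian elimination) gives:
  V_1 = 9.709 V, V_2 = 1.081 V, V_4 = 0.8842 V
Part 1:
  Read off the nodal solution: V_1 = 9.709 V
Part 2:
  I_R3 = (V_2 - V_3)/R3 = (1.081 - 0)/3300 = 0.0003277 A
  Magnitude: I_R3 = 0.0003277 A
Part 3:
  I_R4 = (V_1 - V_4)/R4 = (9.709 - 0.8842)/110 = 0.08023 A
  P_R4 = I_R4² × R4 = (0.08023)² × 110 = 0.708 W

Final answers:
1. V_1 = 9.709 V
2. I_R3 = 0.0003277 A
3. P_R4 = 0.708 W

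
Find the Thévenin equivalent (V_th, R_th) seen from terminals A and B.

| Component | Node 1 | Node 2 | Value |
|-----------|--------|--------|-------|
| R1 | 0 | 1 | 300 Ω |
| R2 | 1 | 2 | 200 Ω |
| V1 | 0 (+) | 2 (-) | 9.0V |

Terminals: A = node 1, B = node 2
Step 1 — V_th is the open-circuit voltage V_A - V_B (nothing connected across the terminals).
Nodal analysis, taking node 2 as the 0 V reference.
Source V1 fixes V_0 = 9 V.
KCL at each unknown node (sum of currents leaving = 0; resistances in Ω):
  Node 1: (V_1 - 9)/300 + (V_1 - 0)/200 = 0
Collecting terms: 0.008333 × V_1 = 0.03  =>  V_1 = 3.6 V
V_th = V_1 - V_2 = 3.6 - 0 = 3.6 V
Step 2 — R_th: zero the source — replace V1 by a short circuit (node 2 merges into node 0) — and find the resistance seen between A (node 1) and B (node 0).
Reduce the network between node 1 (A) and node 0 (B) by series/parallel combination:
  Rp1 = R1 ‖ R2 (parallel, both between nodes 0 and 1) = 1/(1/300 + 1/200) = 120 Ω
R_th = 120 Ω

Final answer: V_th = 3.6 V, R_th = 120 Ω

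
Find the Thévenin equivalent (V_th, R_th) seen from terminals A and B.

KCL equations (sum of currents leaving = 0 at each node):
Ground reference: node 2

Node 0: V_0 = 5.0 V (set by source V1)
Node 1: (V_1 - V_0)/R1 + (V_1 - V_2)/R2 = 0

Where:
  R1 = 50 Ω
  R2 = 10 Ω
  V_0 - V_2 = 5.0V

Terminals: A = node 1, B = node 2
Step 1 — V_th is the open-circuit voltage V_A - V_B (nothing connected across the terminals).
Nodal analysis, taking node 2 as the 0 V reference.
Source V1 fixes V_0 = 5 V.
KCL at each unknown node (sum of currents leaving = 0; resistances in Ω):
  Node 1: (V_1 - 5)/50 + (V_1 - 0)/10 = 0
Collecting terms: 0.12 × V_1 = 0.1  =>  V_1 = 0.8333 V
V_th = V_1 - V_2 = 0.8333 - 0 = 0.8333 V
Step 2 — R_th: zero the source — replace V1 by a short circuit (node 2 merges into node 0) — and find the resistance seen between A (node 1) and B (node 0).
Reduce the network between node 1 (A) and node 0 (B) by series/parallel combination:
  Rp1 = R1 ‖ R2 (parallel, both between nodes 0 and 1) = 1/(1/50 + 1/10) = 8.333 Ω
R_th = 8.333 Ω

Final answer: V_th = 0.8333 V, R_th = 8.333 Ω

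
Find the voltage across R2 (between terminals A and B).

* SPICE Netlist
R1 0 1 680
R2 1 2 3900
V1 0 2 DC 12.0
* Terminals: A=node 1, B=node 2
R1 and R2 are in series across V1 (node 0 → node 1 → node 2), and the output A–B is taken across R2, so this is a voltage divider.
Series current: I = V1/(R1 + R2) = 12/(680 + 3900) = 12/4580 = 0.00262 A
V_R2 = I × R2 = V1 × R2/(R1 + R2) = 12 × 3900/4580 = 10.22 V

Final answer: 10.22 V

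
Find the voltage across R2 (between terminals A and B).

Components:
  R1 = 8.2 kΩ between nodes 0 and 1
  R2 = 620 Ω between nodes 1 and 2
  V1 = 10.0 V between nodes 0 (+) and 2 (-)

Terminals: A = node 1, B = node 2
R1 and R2 are in series across V1 (node 0 → node 1 → node 2), and the output A–B is taken across R2, so this is a voltage divider.
Series current: I = V1/(R1 + R2) = 10/(8200 + 620) = 10/8820 = 0.001134 A
V_R2 = I × R2 = V1 × R2/(R1 + R2) = 10 × 620/8820 = 0.7029 V

Final answer: 0.7029 V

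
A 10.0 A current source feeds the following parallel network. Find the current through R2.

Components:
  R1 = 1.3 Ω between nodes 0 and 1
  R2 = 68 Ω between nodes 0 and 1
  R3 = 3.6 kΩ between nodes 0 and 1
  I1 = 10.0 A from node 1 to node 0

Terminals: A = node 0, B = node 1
All resistors sit directly between nodes 0 and 1, so they are in parallel and share one voltage V; the full source current 10 A splits among them.
1/R_par = 1/1.3 + 1/68 + 1/3600 = 0.7842 S  =>  R_par = 1.275 Ω
V = I × R_par = 10 × 1.275 = 12.75 V
I_R2 = V/R2 = 12.75/68 = 0.1875 A

Final answer: 0.1875 A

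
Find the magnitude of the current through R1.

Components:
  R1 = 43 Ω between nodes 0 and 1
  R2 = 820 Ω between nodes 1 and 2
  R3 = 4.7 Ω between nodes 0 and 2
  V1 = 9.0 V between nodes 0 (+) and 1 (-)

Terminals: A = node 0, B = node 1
Nodal analysis, taking node 1 as the 0 V reference.
Source V1 fixes V_0 = 9 V.
KCL at each unknown node (sum of currents leaving = 0; resistances in Ω):
  Node 2: (V_2 - 0)/820 + (V_2 - 9)/4.7 = 0
Collecting terms: 0.214 × V_2 = 1.915  =>  V_2 = 8.949 V
I_R1 = (V_0 - V_1)/R1 = (9 - 0)/43 = 0.2093 A
|I_R1| = 0.2093 A

Final answer: |I_R1| = 0.2093 A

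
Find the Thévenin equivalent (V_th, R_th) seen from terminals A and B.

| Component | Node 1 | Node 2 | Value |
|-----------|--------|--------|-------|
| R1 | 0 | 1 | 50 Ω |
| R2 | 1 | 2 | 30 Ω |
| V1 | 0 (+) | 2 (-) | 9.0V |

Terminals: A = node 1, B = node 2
Step 1 — V_th is the open-circuit voltage V_A - V_B (nothing connected across the terminals).
Nodal analysis, taking node 2 as the 0 V reference.
Source V1 fixes V_0 = 9 V.
KCL at each unknown node (sum of currents leaving = 0; resistances in Ω):
  Node 1: (V_1 - 9)/50 + (V_1 - 0)/30 = 0
Collecting terms: 0.05333 × V_1 = 0.18  =>  V_1 = 3.375 V
V_th = V_1 - V_2 = 3.375 - 0 = 3.375 V
Step 2 — R_th: zero the source — replace V1 by a short circuit (node 2 merges into node 0) — and find the resistance seen between A (node 1) and B (node 0).
Reduce the network between node 1 (A) and node 0 (B) by series/parallel combination:
  Rp1 = R1 ‖ R2 (parallel, both between nodes 0 and 1) = 1/(1/50 + 1/30) = 18.75 Ω
R_th = 18.75 Ω

Final answer: V_th = 3.375 V, R_th = 18.75 Ω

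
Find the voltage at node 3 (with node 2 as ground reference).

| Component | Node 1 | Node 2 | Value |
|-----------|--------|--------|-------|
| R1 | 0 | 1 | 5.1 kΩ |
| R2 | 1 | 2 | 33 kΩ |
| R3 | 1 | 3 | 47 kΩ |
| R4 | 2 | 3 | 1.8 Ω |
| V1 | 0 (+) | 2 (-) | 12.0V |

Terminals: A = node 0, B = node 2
Nodal analysis, taking node 2 as the 0 V reference.
Source V1 fixes V_0 = 12 V.
KCL at each unknown node (sum of currents leaving = 0; resistances in Ω):
  Node 1: (V_1 - 12)/5100 + (V_1 - 0)/33000 + (V_1 - V_3)/47000 = 0
  Node 3: (V_3 - V_1)/47000 + (V_3 - 0)/1.8 = 0
Collecting terms (coefficients in siemens):
  0.0002477·V_1 - 0.00002128·V_3 = 0.002353
  0.5556·V_3 - 0.00002128·V_1 = 0
Determinant D = (0.0002477)(0.5556) - (-0.00002128)(-0.00002128) = 0.0001376
V_1 = [(0.002353)(0.5556) - (-0.00002128)(0)]/D = 9.501 V
V_3 = [(0.0002477)(0) - (0.002353)(-0.00002128)]/D = 0.0003638 V
The requested potential is V_3 = 0.0003638 V.

Final answer: V_3 = 0.0003638 V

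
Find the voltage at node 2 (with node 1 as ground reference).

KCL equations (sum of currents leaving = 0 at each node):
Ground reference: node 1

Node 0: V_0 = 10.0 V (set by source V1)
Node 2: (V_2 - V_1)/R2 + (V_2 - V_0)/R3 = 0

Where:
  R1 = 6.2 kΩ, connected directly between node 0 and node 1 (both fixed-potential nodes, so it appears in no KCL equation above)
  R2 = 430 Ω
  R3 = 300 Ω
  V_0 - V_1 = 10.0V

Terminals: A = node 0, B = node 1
Nodal analysis, taking node 1 as the 0 V reference.
Source V1 fixes V_0 = 10 V.
KCL at each unknown node (sum of currents leaving = 0; resistances in Ω):
  Node 2: (V_2 - 0)/430 + (V_2 - 10)/300 = 0
Collecting terms: 0.005659 × V_2 = 0.03333  =>  V_2 = 5.89 V
The requested potential is V_2 = 5.89 V.

Final answer: V_2 = 5.89 V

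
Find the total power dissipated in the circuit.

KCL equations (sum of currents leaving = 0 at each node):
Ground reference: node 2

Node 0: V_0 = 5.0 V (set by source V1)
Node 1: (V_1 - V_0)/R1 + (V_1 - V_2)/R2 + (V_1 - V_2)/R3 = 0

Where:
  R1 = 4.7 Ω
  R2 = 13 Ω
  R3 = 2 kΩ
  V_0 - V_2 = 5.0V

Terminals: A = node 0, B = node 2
Nodal analysis, taking node 2 as the 0 V reference.
Source V1 fixes V_0 = 5 V.
KCL at each unknown node (sum of currents leaving = 0; resistances in Ω):
  Node 1: (V_1 - 5)/4.7 + (V_1 - 0)/13 + (V_1 - 0)/2000 = 0
Collecting terms: 0.2902 × V_1 = 1.064  =>  V_1 = 3.666 V
Power in each resistor, P = (ΔV)²/R:
  P_R1 = (5 - 3.666)²/4.7 = 0.3786 W
  P_R2 = (3.666 - 0)²/13 = 1.034 W
  P_R3 = (3.666 - 0)²/2000 = 0.00672 W
P_total = P_R1 + P_R2 + P_R3 = 1.419 W

Final answer: 1.419 W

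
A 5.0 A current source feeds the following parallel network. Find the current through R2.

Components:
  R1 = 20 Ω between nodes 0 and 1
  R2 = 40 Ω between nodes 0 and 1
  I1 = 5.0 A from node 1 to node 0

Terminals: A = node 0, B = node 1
All resistors sit directly between nodes 0 and 1, so they are in parallel and share one voltage V; the full source current 5 A splits among them.
1/R_par = 1/20 + 1/40 = 0.075 S  =>  R_par = 13.33 Ω
V = I × R_par = 5 × 13.33 = 66.67 V
I_R2 = V/R2 = 66.67/40 = 1.667 A

Final answer: 1.667 A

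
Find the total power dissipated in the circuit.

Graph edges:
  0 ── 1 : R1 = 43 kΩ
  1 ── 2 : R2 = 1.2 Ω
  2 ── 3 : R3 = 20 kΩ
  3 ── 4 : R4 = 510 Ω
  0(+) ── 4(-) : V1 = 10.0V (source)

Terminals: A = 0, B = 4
Nodal analysis, taking node 4 as the 0 V reference.
Source V1 fixes V_0 = 10 V.
KCL at each unknown node (sum of currents leaving = 0; resistances in Ω):
  Node 1: (V_1 - 10)/43000 + (V_1 - V_2)/1.2 = 0
  Node 2: (V_2 - V_1)/1.2 + (V_2 - V_3)/20000 = 0
  Node 3: (V_3 - V_2)/20000 + (V_3 - 0)/510 = 0
Collecting terms (coefficients in siemens):
  0.8334·V_1 - 0.8333·V_2 = 0.0002326
  0.8334·V_2 - 0.8333·V_1 - 0.00005·V_3 = 0
  0.002011·V_3 - 0.00005·V_2 = 0
Solving these 3 simultaneous equations (Gaussian elimination) gives:
  V_1 = 3.23 V, V_2 = 3.229 V, V_3 = 0.0803 V
Power in each resistor, P = (ΔV)²/R:
  P_R1 = (10 - 3.23)²/43000 = 0.001066 W
  P_R2 = (3.23 - 3.229)²/1.2 = 0.00000002975 W
  P_R3 = (3.229 - 0.0803)²/20000 = 0.0004958 W
  P_R4 = (0.0803 - 0)²/510 = 0.00001264 W
P_total = P_R1 + P_R2 + P_R3 + P_R4 = 0.001575 W

Final answer: 0.001575 W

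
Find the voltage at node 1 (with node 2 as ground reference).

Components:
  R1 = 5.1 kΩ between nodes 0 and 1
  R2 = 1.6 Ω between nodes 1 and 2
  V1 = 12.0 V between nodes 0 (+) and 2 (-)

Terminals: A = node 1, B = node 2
Nodal analysis, taking node 2 as the 0 V reference.
Source V1 fixes V_0 = 12 V.
KCL at each unknown node (sum of currents leaving = 0; resistances in Ω):
  Node 1: (V_1 - 12)/5100 + (V_1 - 0)/1.6 = 0
Collecting terms: 0.6252 × V_1 = 0.002353  =>  V_1 = 0.003764 V
The requested potential is V_1 = 0.003764 V.

Final answer: V_1 = 0.003764 V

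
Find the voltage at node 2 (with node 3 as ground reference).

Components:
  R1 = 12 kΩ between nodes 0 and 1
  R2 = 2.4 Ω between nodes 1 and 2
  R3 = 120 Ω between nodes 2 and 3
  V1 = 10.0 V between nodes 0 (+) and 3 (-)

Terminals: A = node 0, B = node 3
Nodal analysis, taking node 3 as the 0 V reference.
Source V1 fixes V_0 = 10 V.
KCL at each unknown node (sum of currents leaving = 0; resistances in Ω):
  Node 1: (V_1 - 10)/12000 + (V_1 - V_2)/2.4 = 0
  Node 2: (V_2 - V_1)/2.4 + (V_2 - 0)/120 = 0
Collecting terms (coefficients in siemens):
  0.4168·V_1 - 0.4167·V_2 = 0.0008333
  0.425·V_2 - 0.4167·V_1 = 0
Determinant D = (0.4168)(0.425) - (-0.4167)(-0.4167) = 0.003508
V_1 = [(0.0008333)(0.425) - (-0.4167)(0)]/D = 0.101 V
V_2 = [(0.4168)(0) - (0.0008333)(-0.4167)]/D = 0.09899 V
The requested potential is V_2 = 0.09899 V.

Final answer: V_2 = 0.09899 V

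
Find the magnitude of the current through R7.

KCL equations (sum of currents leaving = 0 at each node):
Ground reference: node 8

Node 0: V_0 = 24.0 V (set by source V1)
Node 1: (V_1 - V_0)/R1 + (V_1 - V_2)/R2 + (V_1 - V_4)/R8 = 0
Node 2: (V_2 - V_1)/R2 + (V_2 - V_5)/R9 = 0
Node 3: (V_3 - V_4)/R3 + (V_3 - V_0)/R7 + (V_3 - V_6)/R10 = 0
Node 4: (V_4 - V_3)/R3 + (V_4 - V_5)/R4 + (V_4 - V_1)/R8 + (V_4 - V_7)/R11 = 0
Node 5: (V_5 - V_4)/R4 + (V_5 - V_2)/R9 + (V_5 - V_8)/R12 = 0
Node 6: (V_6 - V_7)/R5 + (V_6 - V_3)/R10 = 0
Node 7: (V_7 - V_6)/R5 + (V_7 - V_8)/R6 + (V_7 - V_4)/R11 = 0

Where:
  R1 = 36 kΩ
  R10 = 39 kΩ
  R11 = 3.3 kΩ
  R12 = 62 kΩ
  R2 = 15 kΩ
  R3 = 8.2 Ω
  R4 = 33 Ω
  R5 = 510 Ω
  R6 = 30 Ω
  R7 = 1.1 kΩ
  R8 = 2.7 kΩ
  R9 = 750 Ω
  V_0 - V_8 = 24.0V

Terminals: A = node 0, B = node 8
Nodal analysis, taking node 8 as the 0 V reference.
Source V1 fixes V_0 = 24 V.
KCL at each unknown node (sum of currents leaving = 0; resistances in Ω):
  Node 1: (V_1 - 24)/36000 + (V_1 - V_2)/15000 + (V_1 - V_4)/2700 = 0
  Node 2: (V_2 - V_1)/15000 + (V_2 - V_5)/750 = 0
  Node 3: (V_3 - V_4)/8.2 + (V_3 - 24)/1100 + (V_3 - V_6)/39000 = 0
  Node 4: (V_4 - V_3)/8.2 + (V_4 - V_5)/33 + (V_4 - V_1)/2700 + (V_4 - V_7)/3300 = 0
  Node 5: (V_5 - V_4)/33 + (V_5 - V_2)/750 + (V_5 - 0)/62000 = 0
  Node 6: (V_6 - V_7)/510 + (V_6 - V_3)/39000 = 0
  Node 7: (V_7 - V_6)/510 + (V_7 - 0)/30 + (V_7 - V_4)/3300 = 0
Collecting terms (coefficients in siemens):
  0.0004648·V_1 - 0.00006667·V_2 - 0.0003704·V_4 = 0.0006667
  0.0014·V_2 - 0.00006667·V_1 - 0.001333·V_5 = 0
  0.1229·V_3 - 0.122·V_4 - 0.00002564·V_6 = 0.02182
  0.1529·V_4 - 0.0003704·V_1 - 0.122·V_3 - 0.0303·V_5 - 0.000303·V_7 = 0
  0.03165·V_5 - 0.001333·V_2 - 0.0303·V_4 = 0
  0.001986·V_6 - 0.00002564·V_3 - 0.001961·V_7 = 0
  0.0356·V_7 - 0.000303·V_4 - 0.001961·V_6 = 0
Solving these 7 simultaneous equations (Gaussian elimination) gives:
  V_1 = 17.94 V, V_2 = 17.56 V, V_3 = 17.6 V, V_4 = 17.55 V
  V_5 = 17.54 V, V_6 = 0.3961 V, V_7 = 0.1712 V
I_R7 = (V_0 - V_3)/R7 = (24 - 17.6)/1100 = 0.005822 A
|I_R7| = 0.005822 A

Final answer: |I_R7| = 0.005822 A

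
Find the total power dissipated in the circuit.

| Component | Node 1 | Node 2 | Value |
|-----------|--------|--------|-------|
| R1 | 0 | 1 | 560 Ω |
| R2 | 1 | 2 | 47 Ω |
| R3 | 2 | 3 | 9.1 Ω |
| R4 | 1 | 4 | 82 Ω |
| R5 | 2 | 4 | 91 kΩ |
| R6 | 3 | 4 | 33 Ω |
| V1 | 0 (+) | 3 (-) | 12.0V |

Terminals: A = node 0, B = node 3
Nodal analysis, taking node 3 as the 0 V reference.
Source V1 fixes V_0 = 12 V.
KCL at each unknown node (sum of currents leaving = 0; resistances in Ω):
  Node 1: (V_1 - 12)/560 + (V_1 - V_2)/47 + (V_1 - V_4)/82 = 0
  Node 2: (V_2 - V_1)/47 + (V_2 - 0)/9.1 + (V_2 - V_4)/91000 = 0
  Node 4: (V_4 - V_1)/82 + (V_4 - V_2)/91000 + (V_4 - 0)/33 = 0
Collecting terms (coefficients in siemens):
  0.03526·V_1 - 0.02128·V_2 - 0.0122·V_4 = 0.02143
  0.1312·V_2 - 0.02128·V_1 - 0.00001099·V_4 = 0
  0.04251·V_4 - 0.0122·V_1 - 0.00001099·V_2 = 0
Solving these 3 simultaneous equations (Gaussian elimination) gives:
  V_1 = 0.757 V, V_2 = 0.1228 V, V_4 = 0.2172 V
Power in each resistor, P = (ΔV)²/R:
  P_R1 = (12 - 0.757)²/560 = 0.2257 W
  P_R2 = (0.757 - 0.1228)²/47 = 0.008558 W
  P_R3 = (0.1228 - 0)²/9.1 = 0.001657 W
  P_R4 = (0.757 - 0.2172)²/82 = 0.003554 W
  P_R5 = (0.1228 - 0.2172)²/91000 = 0.00000009793 W
  P_R6 = (0 - 0.2172)²/33 = 0.00143 W
P_total = P_R1 + P_R2 + P_R3 + P_R4 + P_R5 + P_R6 = 0.2409 W

Final answer: 0.2409 W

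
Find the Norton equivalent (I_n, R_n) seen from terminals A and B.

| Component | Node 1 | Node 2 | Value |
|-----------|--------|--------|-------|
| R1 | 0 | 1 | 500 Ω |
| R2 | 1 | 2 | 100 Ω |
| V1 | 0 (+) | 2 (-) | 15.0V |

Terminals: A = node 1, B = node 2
Find the Thévenin equivalent first; then I_n = V_th/R_th and R_n = R_th.
Step 1 — V_th is the open-circuit voltage V_A - V_B (nothing connected across the terminals).
Nodal analysis, taking node 2 as the 0 V reference.
Source V1 fixes V_0 = 15 V.
KCL at each unknown node (sum of currents leaving = 0; resistances in Ω):
  Node 1: (V_1 - 15)/500 + (V_1 - 0)/100 = 0
Collecting terms: 0.012 × V_1 = 0.03  =>  V_1 = 2.5 V
V_th = V_1 - V_2 = 2.5 - 0 = 2.5 V
Step 2 — R_th: zero the source — replace V1 by a short circuit (node 2 merges into node 0) — and find the resistance seen between A (node 1) and B (node 0).
Reduce the network between node 1 (A) and node 0 (B) by series/parallel combination:
  Rp1 = R1 ‖ R2 (parallel, both between nodes 0 and 1) = 1/(1/500 + 1/100) = 83.33 Ω
R_th = 83.33 Ω
I_n = V_th/R_th = 2.5/83.33 = 0.03 A, and R_n = R_th = 83.33 Ω

Final answer: I_n = 0.03 A, R_n = 83.33 Ω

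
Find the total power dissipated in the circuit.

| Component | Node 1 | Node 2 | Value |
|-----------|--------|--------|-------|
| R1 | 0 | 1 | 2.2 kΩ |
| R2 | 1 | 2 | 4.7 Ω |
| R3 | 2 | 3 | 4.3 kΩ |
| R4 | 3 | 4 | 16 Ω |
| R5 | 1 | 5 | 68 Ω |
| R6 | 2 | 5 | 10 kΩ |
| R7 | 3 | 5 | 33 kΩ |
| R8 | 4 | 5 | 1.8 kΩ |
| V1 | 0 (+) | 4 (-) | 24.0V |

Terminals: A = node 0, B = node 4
Nodal analysis, taking node 4 as the 0 V reference.
Source V1 fixes V_0 = 24 V.
KCL at each unknown node (sum of currents leaving = 0; resistances in Ω):
  Node 1: (V_1 - 24)/2200 + (V_1 - V_2)/4.7 + (V_1 - V_5)/68 = 0
  Node 2: (V_2 - V_1)/4.7 + (V_2 - V_3)/4300 + (V_2 - V_5)/10000 = 0
  Node 3: (V_3 - V_2)/4300 + (V_3 - 0)/16 + (V_3 - V_5)/33000 = 0
  Node 5: (V_5 - V_1)/68 + (V_5 - V_2)/10000 + (V_5 - V_3)/33000 + (V_5 - 0)/1800 = 0
Collecting terms (coefficients in siemens):
  0.2279·V_1 - 0.2128·V_2 - 0.01471·V_5 = 0.01091
  0.2131·V_2 - 0.2128·V_1 - 0.0002326·V_3 - 0.0001·V_5 = 0
  0.06276·V_3 - 0.0002326·V_2 - 0.0000303·V_5 = 0
  0.01539·V_5 - 0.01471·V_1 - 0.0001·V_2 - 0.0000303·V_3 = 0
Solving these 4 simultaneous equations (Gaussian elimination) gives:
  V_1 = 8.732 V, V_2 = 8.722 V, V_3 = 0.03638 V, V_5 = 8.4 V
Power in each resistor, P = (ΔV)²/R:
  P_R1 = (24 - 8.732)²/2200 = 0.106 W
  P_R2 = (8.732 - 8.722)²/4.7 = 0.0000198 W
  P_R3 = (8.722 - 0.03638)²/4300 = 0.01755 W
  P_R4 = (0.03638 - 0)²/16 = 0.0000827 W
  P_R5 = (8.732 - 8.4)²/68 = 0.001624 W
  P_R6 = (8.722 - 8.4)²/10000 = 0.00001041 W
  P_R7 = (0.03638 - 8.4)²/33000 = 0.00212 W
  P_R8 = (0 - 8.4)²/1800 = 0.0392 W
P_total = P_R1 + P_R2 + P_R3 + P_R4 + P_R5 + P_R6 + P_R7 + P_R8 = 0.1666 W

Final answer: 0.1666 W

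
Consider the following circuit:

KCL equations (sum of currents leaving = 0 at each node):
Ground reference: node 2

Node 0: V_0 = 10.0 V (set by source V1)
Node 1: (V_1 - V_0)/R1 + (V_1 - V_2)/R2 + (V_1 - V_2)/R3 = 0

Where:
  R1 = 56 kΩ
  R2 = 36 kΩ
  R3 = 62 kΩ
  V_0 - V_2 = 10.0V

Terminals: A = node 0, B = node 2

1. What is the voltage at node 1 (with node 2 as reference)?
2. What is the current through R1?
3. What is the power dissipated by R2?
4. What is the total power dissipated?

Nodal analysis, taking node 2 as the 0 V reference.
Source V1 fixes V_0 = 10 V.
KCL at each unknown node (sum of currents leaving = 0; resistances in Ω):
  Node 1: (V_1 - 10)/56000 + (V_1 - 0)/36000 + (V_1 - 0)/62000 = 0
Collecting terms: 0.00006176 × V_1 = 0.0001786  =>  V_1 = 2.891 V
Part 1:
  Read off the nodal solution: V_1 = 2.891 V
Part 2:
  I_R1 = (V_0 - V_1)/R1 = (10 - 2.891)/56000 = 0.0001269 A
  Magnitude: I_R1 = 0.0001269 A
Part 3:
  I_R2 = (V_1 - V_2)/R2 = (2.891 - 0)/36000 = 0.00008031 A
  P_R2 = I_R2² × R2 = (0.00008031)² × 36000 = 0.0002322 W
Part 4:
  Power in each resistor, P = (ΔV)²/R:
    P_R1 = (10 - 2.891)²/56000 = 0.0009024 W
    P_R2 = (2.891 - 0)²/36000 = 0.0002322 W
    P_R3 = (2.891 - 0)²/62000 = 0.0001348 W
  P_total = P_R1 + P_R2 + P_R3 = 0.001269 W

Final answers:
1. V_1 = 2.891 V
2. I_R1 = 0.0001269 A
3. P_R2 = 0.0002322 W
4. P_total = 0.001269 W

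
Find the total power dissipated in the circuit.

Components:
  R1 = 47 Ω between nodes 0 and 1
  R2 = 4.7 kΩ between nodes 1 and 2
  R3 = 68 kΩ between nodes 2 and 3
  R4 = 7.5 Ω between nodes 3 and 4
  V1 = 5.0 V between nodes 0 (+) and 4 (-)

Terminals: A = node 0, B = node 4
Nodal analysis, taking node 4 as the 0 V reference.
Source V1 fixes V_0 = 5 V.
KCL at each unknown node (sum of currents leaving = 0; resistances in Ω):
  Node 1: (V_1 - 5)/47 + (V_1 - V_2)/4700 = 0
  Node 2: (V_2 - V_1)/4700 + (V_2 - V_3)/68000 = 0
  Node 3: (V_3 - V_2)/68000 + (V_3 - 0)/7.5 = 0
Collecting terms (coefficients in siemens):
  0.02149·V_1 - 0.0002128·V_2 = 0.1064
  0.0002275·V_2 - 0.0002128·V_1 - 0.00001471·V_3 = 0
  0.1333·V_3 - 0.00001471·V_2 = 0
Solving these 3 simultaneous equations (Gaussian elimination) gives:
  V_1 = 4.997 V, V_2 = 4.674 V, V_3 = 0.0005154 V
Power in each resistor, P = (ΔV)²/R:
  P_R1 = (5 - 4.997)²/47 = 0.000000222 W
  P_R2 = (4.997 - 4.674)²/4700 = 0.0000222 W
  P_R3 = (4.674 - 0.0005154)²/68000 = 0.0003212 W
  P_R4 = (0.0005154 - 0)²/7.5 = 0.00000003542 W
P_total = P_R1 + P_R2 + P_R3 + P_R4 = 0.0003436 W

Final answer: 0.0003436 W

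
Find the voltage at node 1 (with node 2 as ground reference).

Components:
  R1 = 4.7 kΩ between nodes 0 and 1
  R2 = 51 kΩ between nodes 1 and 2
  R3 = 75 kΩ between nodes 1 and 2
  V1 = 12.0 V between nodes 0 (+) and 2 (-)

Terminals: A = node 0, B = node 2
Nodal analysis, taking node 2 as the 0 V reference.
Source V1 fixes V_0 = 12 V.
KCL at each unknown node (sum of currents leaving = 0; resistances in Ω):
  Node 1: (V_1 - 12)/4700 + (V_1 - 0)/51000 + (V_1 - 0)/75000 = 0
Collecting terms: 0.0002457 × V_1 = 0.002553  =>  V_1 = 10.39 V
The requested potential is V_1 = 10.39 V.

Final answer: V_1 = 10.39 V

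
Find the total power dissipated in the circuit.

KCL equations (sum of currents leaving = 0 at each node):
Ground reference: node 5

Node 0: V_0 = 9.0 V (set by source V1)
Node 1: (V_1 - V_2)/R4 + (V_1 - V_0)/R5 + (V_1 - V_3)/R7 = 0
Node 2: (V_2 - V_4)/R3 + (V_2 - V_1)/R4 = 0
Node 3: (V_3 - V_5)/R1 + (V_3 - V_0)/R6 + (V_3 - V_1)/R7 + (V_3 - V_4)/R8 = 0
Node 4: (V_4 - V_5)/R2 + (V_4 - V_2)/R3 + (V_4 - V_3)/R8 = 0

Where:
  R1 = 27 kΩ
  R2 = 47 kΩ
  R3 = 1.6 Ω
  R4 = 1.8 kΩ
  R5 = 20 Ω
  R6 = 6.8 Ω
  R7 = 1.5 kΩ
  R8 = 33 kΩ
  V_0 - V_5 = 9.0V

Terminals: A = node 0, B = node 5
Nodal analysis, taking node 5 as the 0 V reference.
Source V1 fixes V_0 = 9 V.
KCL at each unknown node (sum of currents leaving = 0; resistances in Ω):
  Node 1: (V_1 - V_2)/1800 + (V_1 - 9)/20 + (V_1 - V_3)/1500 = 0
  Node 2: (V_2 - V_4)/1.6 + (V_2 - V_1)/1800 = 0
  Node 3: (V_3 - 0)/27000 + (V_3 - 9)/6.8 + (V_3 - V_1)/1500 + (V_3 - V_4)/33000 = 0
  Node 4: (V_4 - 0)/47000 + (V_4 - V_2)/1.6 + (V_4 - V_3)/33000 = 0
Collecting terms (coefficients in siemens):
  0.05122·V_1 - 0.0005556·V_2 - 0.0006667·V_3 = 0.45
  0.6256·V_2 - 0.0005556·V_1 - 0.625·V_4 = 0
  0.1478·V_3 - 0.0006667·V_1 - 0.0000303·V_4 = 1.324
  0.6251·V_4 - 0.625·V_2 - 0.0000303·V_3 = 0
Solving these 4 simultaneous equations (Gaussian elimination) gives:
  V_1 = 8.997 V, V_2 = 8.681 V, V_3 = 8.998 V, V_4 = 8.681 V
Power in each resistor, P = (ΔV)²/R:
  P_R1 = (8.998 - 0)²/27000 = 0.002998 W
  P_R2 = (8.681 - 0)²/47000 = 0.001603 W
  P_R3 = (8.681 - 8.681)²/1.6 = 0.00000004906 W
  P_R4 = (8.997 - 8.681)²/1800 = 0.00005519 W
  P_R5 = (9 - 8.997)²/20 = 0.0000006079 W
  P_R6 = (9 - 8.998)²/6.8 = 0.0000008029 W
  P_R7 = (8.997 - 8.998)²/1500 = 0.0000000008821 W
  P_R8 = (8.998 - 8.681)²/33000 = 0.000003038 W
P_total = P_R1 + P_R2 + P_R3 + P_R4 + P_R5 + P_R6 + P_R7 + P_R8 = 0.004662 W

Final answer: 0.004662 W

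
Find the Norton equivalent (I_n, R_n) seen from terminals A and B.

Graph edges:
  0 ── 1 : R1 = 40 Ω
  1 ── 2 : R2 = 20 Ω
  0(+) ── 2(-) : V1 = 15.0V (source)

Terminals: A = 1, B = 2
Find the Thévenin equivalent first; then I_n = V_th/R_th and R_n = R_th.
Step 1 — V_th is the open-circuit voltage V_A - V_B (nothing connected across the terminals).
Nodal analysis, taking node 2 as the 0 V reference.
Source V1 fixes V_0 = 15 V.
KCL at each unknown node (sum of currents leaving = 0; resistances in Ω):
  Node 1: (V_1 - 15)/40 + (V_1 - 0)/20 = 0
Collecting terms: 0.075 × V_1 = 0.375  =>  V_1 = 5 V
V_th = V_1 - V_2 = 5 - 0 = 5 V
Step 2 — R_th: zero the source — replace V1 by a short circuit (node 2 merges into node 0) — and find the resistance seen between A (node 1) and B (node 0).
Reduce the network between node 1 (A) and node 0 (B) by series/parallel combination:
  Rp1 = R1 ‖ R2 (parallel, both between nodes 0 and 1) = 1/(1/40 + 1/20) = 13.33 Ω
R_th = 13.33 Ω
I_n = V_th/R_th = 5/13.33 = 0.375 A, and R_n = R_th = 13.33 Ω

Final answer: I_n = 0.375 A, R_n = 13.33 Ω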